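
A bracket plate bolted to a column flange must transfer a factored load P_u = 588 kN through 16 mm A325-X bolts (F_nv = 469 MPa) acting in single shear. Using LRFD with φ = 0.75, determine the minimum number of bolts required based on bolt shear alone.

A_b = π·16²/4 = 201.1 mm².
Per-bolt design strength φR_n = 0.75 × 469 × 201.1 × 1 / 1000 = 70.72 kN.
n ≥ 588 / 70.72 = 8.314 → use 9 bolts.

9 bolts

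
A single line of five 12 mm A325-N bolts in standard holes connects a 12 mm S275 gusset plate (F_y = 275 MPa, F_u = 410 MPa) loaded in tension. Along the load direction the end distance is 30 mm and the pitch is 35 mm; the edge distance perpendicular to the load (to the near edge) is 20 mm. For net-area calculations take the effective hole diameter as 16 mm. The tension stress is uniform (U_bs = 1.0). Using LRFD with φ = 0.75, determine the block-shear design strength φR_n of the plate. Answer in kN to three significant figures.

Shear plane L_v = 30 + 4·35 = 170 mm; A_gv = 170 × 12 = 2040 mm².
A_nv = (170 − 4.5·16) × 12 = 1176 mm².
A_nt = (20 − 0.5·16) × 12 = 144 mm².
0.6 F_u A_nv = 289.3 kN; 0.6 F_y A_gv = 336.6 kN → shear rupture governs the shear term.
R_n = 289.3 + 1.0 × 410 × 144 / 1000 = 348.3 kN.
Design strength φR_n = 0.75 × 348.3 = 261 kN.

261 kN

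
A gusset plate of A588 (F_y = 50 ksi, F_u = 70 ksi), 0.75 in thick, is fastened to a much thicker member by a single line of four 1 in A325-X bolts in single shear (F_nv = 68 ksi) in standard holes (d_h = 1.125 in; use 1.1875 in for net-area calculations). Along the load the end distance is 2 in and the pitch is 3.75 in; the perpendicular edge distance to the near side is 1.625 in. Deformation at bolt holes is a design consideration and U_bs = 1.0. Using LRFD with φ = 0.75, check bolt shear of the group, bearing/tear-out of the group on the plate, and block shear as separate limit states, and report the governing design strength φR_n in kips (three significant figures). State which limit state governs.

Bolt shear: A_b = π·1²/4 = 0.7854 in²; R_n = 68 × 0.7854 × 4 × 1 = 213.6 kips → 0.75 × 213.6 = 160 kips.
Bearing: edge l_c = 1.438, r_n = 90.56 kips; interior l_c = 2.625, r_n = 126 kips; R_n = 90.56 + 3·126 = 468.6 kips → 351 kips.
Block shear: A_gv = 9.938, A_nv = 6.82, A_nt = 0.7734 in²; R_n = min(0.6F_uA_nv, 0.6F_yA_gv) + U_bs·F_u·A_nt = 340.6 kips → 255 kips.
Bolt shear governs: 160 kips.

160 kips (bolt shear governs)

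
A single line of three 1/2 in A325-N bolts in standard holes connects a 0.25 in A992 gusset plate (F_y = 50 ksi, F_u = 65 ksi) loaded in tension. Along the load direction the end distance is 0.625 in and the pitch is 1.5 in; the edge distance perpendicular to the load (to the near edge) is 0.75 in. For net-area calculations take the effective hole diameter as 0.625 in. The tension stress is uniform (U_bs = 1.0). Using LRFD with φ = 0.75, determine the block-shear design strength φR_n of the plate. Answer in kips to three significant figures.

20.4 kips

Shear plane L_v = 0.625 + 2·1.5 = 3.625 in; A_gv = 3.625 × 0.25 = 0.9062 in².
A_nv = (3.625 − 2.5·0.625) × 0.25 = 0.5156 in².
A_nt = (0.75 − 0.5·0.625) × 0.25 = 0.1094 in².
0.6 F_u A_nv = 20.11 kips; 0.6 F_y A_gv = 27.19 kips → shear rupture governs the shear term.
R_n = 20.11 + 1.0 × 65 × 0.1094 = 27.22 kips.
Design strength φR_n = 0.75 × 27.22 = 20.4 kips.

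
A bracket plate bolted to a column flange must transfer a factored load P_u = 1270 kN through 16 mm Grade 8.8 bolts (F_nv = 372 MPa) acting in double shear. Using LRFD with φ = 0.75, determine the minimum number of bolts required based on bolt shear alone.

A_b = π·16²/4 = 201.1 mm².
Per-bolt design strength φR_n = 0.75 × 372 × 201.1 × 2 / 1000 = 112.2 kN.
n ≥ 1270 / 112.2 = 11.32 → use 12 bolts.

12 bolts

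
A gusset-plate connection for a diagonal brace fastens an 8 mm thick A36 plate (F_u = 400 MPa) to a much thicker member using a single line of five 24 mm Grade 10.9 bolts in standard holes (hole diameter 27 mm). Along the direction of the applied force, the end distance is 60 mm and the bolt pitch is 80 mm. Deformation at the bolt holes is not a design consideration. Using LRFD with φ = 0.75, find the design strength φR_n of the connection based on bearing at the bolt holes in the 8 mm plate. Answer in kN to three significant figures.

859 kN

Per bolt r_n = 1.5 l_c t F_u ≤ 3.0 d t F_u; upper limit = 3.0 × 24 × 8 × 400 / 1000 = 230.4 kN.
Edge bolt: l_c = 60 − 27/2 = 46.5 mm → 1.5 × 46.5 × 8 × 400 / 1000 = 223.2 → r_n = 223.2 kN.
Interior bolts: l_c = 80 − 27 = 53 mm → 1.5 × 53 × 8 × 400 / 1000 = 254.4 → r_n = 230.4 kN.
R_n = 1 × 223.2 + 4 × 230.4 = 1145 kN.
Design strength φR_n = 0.75 × 1145 = 859 kN.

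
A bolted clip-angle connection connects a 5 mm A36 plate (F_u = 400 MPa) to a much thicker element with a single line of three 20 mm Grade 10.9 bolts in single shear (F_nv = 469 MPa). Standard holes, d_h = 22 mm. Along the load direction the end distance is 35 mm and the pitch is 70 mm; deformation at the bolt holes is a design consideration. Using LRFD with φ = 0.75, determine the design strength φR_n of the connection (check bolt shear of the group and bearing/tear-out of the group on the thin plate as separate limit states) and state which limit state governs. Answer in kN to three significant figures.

187 kN (bearing governs)

Bolt shear: A_b = π·20²/4 = 314.2 mm²; R_n = 469 × 314.2 × 3 × 1 / 1000 = 442 kN → 0.75 × 442 = 332 kN.
Bearing (1.2 l_c t F_u ≤ 2.4 d t F_u): upper limit = 2.4·20·5·400 / 1000 = 96 kN.
  Edge l_c = 35 − 22/2 = 24 → r_n = 57.6 kN; interior l_c = 70 − 22 = 48 → r_n = 96 kN.
  R_n,bearing = 1·57.6 + 2·96 = 249.6 kN → 0.75 × 249.6 = 187 kN.
Bearing governs: 187 kN.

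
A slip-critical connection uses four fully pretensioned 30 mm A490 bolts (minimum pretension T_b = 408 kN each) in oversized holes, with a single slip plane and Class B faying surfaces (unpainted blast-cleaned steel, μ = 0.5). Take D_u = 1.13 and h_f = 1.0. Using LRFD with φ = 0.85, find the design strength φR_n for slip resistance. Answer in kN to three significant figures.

R_n = μ · D_u · h_f · T_b · n_s · n_b = 0.5 × 1.13 × 1.0 × 408 × 1 × 4 = 922.1 kN.
Design strength φR_n = 0.85 × 922.1 = 784 kN.

784 kN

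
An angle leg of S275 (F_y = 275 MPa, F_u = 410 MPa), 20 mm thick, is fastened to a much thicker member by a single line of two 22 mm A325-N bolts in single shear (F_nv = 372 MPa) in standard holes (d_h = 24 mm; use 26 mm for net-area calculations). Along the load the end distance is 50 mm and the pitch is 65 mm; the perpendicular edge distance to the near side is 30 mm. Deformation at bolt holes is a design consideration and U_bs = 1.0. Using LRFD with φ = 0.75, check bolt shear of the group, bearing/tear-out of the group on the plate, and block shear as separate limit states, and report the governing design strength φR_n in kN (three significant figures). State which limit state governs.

Bolt shear: A_b = π·22²/4 = 380.1 mm²; R_n = 372 × 380.1 × 2 × 1 / 1000 = 282.8 kN → 0.75 × 282.8 = 212 kN.
Bearing: edge l_c = 38, r_n = 373.9 kN; interior l_c = 41, r_n = 403.4 kN; R_n = 373.9 + 1·403.4 = 777.4 kN → 583 kN.
Block shear: A_gv = 2300, A_nv = 1520, A_nt = 340 mm²; R_n = min(0.6F_uA_nv, 0.6F_yA_gv) + U_bs·F_u·A_nt = 513.3 kN → 385 kN.
Bolt shear governs: 212 kN.

212 kN (bolt shear governs)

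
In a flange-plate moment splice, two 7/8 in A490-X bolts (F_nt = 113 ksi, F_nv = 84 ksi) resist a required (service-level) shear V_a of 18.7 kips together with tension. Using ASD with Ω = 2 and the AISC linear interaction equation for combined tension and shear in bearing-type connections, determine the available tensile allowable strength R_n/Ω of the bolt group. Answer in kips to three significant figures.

63.2 kips

A_b = π·0.875²/4 = 0.6013 in²; f_rv = 18.7 / (2 × 0.6013) = 15.55 ksi.
F'_nt = 1.3 F_nt − (Ω F_nt / F_nv) f_rv = 1.3·113 − (2·113/84)·15.55 = 105.1 ksi, capped at F_nt → F'_nt = 105.1 ksi.
R_n = F'_nt · A_b · n = 105.1 × 0.6013 × 2 = 126.4 kips.
Allowable strength R_n/Ω = 126.4 / 2 = 63.2 kips.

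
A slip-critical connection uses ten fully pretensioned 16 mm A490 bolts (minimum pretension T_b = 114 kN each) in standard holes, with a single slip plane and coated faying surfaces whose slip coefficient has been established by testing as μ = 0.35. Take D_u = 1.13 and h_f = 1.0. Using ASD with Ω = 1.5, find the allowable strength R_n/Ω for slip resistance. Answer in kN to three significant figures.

301 kN

R_n = μ · D_u · h_f · T_b · n_s · n_b = 0.35 × 1.13 × 1.0 × 114 × 1 × 10 = 450.9 kN.
Allowable strength R_n/Ω = 450.9 / 1.5 = 301 kN.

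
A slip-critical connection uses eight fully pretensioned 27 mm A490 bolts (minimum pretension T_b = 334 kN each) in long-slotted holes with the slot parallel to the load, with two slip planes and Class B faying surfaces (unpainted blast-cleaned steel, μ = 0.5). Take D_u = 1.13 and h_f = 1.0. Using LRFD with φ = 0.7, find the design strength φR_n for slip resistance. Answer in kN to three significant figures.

R_n = μ · D_u · h_f · T_b · n_s · n_b = 0.5 × 1.13 × 1.0 × 334 × 2 × 8 = 3019 kN.
Design strength φR_n = 0.7 × 3019 = 2110 kN.

2110 kN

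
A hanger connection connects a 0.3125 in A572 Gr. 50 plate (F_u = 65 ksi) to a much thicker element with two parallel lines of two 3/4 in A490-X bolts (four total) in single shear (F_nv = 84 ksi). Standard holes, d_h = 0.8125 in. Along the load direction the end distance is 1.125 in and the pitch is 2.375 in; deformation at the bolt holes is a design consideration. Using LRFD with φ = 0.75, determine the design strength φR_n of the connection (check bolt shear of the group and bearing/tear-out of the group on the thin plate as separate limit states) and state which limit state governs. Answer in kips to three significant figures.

81.1 kips (bearing governs)

Bolt shear: A_b = π·0.75²/4 = 0.4418 in²; R_n = 84 × 0.4418 × 4 × 1 = 148.4 kips → 0.75 × 148.4 = 111 kips.
Bearing (1.2 l_c t F_u ≤ 2.4 d t F_u): upper limit = 2.4·0.75·0.3125·65 = 36.56 kips.
  Edge l_c = 1.125 − 0.8125/2 = 0.7188 → r_n = 17.52 kips; interior l_c = 2.375 − 0.8125 = 1.562 → r_n = 36.56 kips.
  R_n,bearing = 2·17.52 + 2·36.56 = 108.2 kips → 0.75 × 108.2 = 81.1 kips.
Bearing governs: 81.1 kips.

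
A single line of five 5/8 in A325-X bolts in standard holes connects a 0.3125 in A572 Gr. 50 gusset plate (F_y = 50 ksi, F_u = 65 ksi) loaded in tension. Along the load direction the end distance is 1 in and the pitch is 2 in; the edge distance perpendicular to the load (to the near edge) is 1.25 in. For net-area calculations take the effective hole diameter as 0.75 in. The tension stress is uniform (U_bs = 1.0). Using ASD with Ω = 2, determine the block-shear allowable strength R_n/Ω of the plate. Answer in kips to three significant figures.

43.2 kips

Shear plane L_v = 1 + 4·2 = 9 in; A_gv = 9 × 0.3125 = 2.812 in².
A_nv = (9 − 4.5·0.75) × 0.3125 = 1.758 in².
A_nt = (1.25 − 0.5·0.75) × 0.3125 = 0.2734 in².
0.6 F_u A_nv = 68.55 kips; 0.6 F_y A_gv = 84.38 kips → shear rupture governs the shear term.
R_n = 68.55 + 1.0 × 65 × 0.2734 = 86.33 kips.
Allowable strength R_n/Ω = 86.33 / 2 = 43.2 kips.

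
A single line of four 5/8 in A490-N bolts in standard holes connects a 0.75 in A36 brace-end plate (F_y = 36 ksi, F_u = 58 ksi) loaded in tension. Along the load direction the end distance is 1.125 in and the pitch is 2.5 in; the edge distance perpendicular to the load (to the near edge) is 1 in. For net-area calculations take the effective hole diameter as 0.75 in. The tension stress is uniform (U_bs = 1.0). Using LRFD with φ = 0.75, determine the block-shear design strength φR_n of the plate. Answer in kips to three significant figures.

Shear plane L_v = 1.125 + 3·2.5 = 8.625 in; A_gv = 8.625 × 0.75 = 6.469 in².
A_nv = (8.625 − 3.5·0.75) × 0.75 = 4.5 in².
A_nt = (1 − 0.5·0.75) × 0.75 = 0.4688 in².
0.6 F_u A_nv = 156.6 kips; 0.6 F_y A_gv = 139.7 kips → shear yielding governs the shear term.
R_n = 139.7 + 1.0 × 58 × 0.4688 = 166.9 kips.
Design strength φR_n = 0.75 × 166.9 = 125 kips.

125 kips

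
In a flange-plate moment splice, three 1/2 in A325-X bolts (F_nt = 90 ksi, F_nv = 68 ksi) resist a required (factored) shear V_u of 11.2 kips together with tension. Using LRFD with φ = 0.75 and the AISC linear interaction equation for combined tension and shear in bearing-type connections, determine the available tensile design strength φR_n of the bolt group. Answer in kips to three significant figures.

A_b = π·0.5²/4 = 0.1963 in²; f_rv = 11.2 / (3 × 0.1963) = 19.01 ksi.
F'_nt = 1.3 F_nt − (F_nt / φF_nv) f_rv = 1.3·90 − (90/(0.75·68))·19.01 = 83.45 ksi, capped at F_nt → F'_nt = 83.45 ksi.
R_n = F'_nt · A_b · n = 83.45 × 0.1963 × 3 = 49.15 kips.
Design strength φR_n = 0.75 × 49.15 = 36.9 kips.

36.9 kips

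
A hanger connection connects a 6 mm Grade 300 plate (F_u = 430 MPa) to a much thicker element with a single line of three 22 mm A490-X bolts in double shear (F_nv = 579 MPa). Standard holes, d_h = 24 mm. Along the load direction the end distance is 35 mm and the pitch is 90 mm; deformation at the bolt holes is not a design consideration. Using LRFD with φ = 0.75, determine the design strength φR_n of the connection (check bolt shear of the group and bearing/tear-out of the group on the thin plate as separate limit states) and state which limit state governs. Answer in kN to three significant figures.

322 kN (bearing governs)

Bolt shear: A_b = π·22²/4 = 380.1 mm²; R_n = 579 × 380.1 × 3 × 2 / 1000 = 1321 kN → 0.75 × 1321 = 990 kN.
Bearing (1.5 l_c t F_u ≤ 3.0 d t F_u): upper limit = 3.0·22·6·430 / 1000 = 170.3 kN.
  Edge l_c = 35 − 24/2 = 23 → r_n = 89.01 kN; interior l_c = 90 − 24 = 66 → r_n = 170.3 kN.
  R_n,bearing = 1·89.01 + 2·170.3 = 429.6 kN → 0.75 × 429.6 = 322 kN.
Bearing governs: 322 kN.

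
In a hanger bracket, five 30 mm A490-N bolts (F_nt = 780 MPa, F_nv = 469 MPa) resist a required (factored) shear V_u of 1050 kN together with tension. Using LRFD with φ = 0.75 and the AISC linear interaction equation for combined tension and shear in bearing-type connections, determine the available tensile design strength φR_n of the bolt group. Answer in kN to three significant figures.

942 kN

A_b = π·30²/4 = 706.9 mm²; f_rv = 1050 × 1000 / (5 × 706.9) = 297.1 MPa.
F'_nt = 1.3 F_nt − (F_nt / φF_nv) f_rv = 1.3·780 − (780/(0.75·469))·297.1 = 355.2 MPa, capped at F_nt → F'_nt = 355.2 MPa.
R_n = F'_nt · A_b · n = 355.2 × 706.9 × 5 / 1000 = 1255 kN.
Design strength φR_n = 0.75 × 1255 = 942 kN.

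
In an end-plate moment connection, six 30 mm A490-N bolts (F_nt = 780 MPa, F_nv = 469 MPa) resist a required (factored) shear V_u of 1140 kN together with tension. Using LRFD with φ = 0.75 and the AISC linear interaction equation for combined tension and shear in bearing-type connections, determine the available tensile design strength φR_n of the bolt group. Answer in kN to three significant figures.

A_b = π·30²/4 = 706.9 mm²; f_rv = 1140 × 1000 / (6 × 706.9) = 268.8 MPa.
F'_nt = 1.3 F_nt − (F_nt / φF_nv) f_rv = 1.3·780 − (780/(0.75·469))·268.8 = 418 MPa, capped at F_nt → F'_nt = 418 MPa.
R_n = F'_nt · A_b · n = 418 × 706.9 × 6 / 1000 = 1773 kN.
Design strength φR_n = 0.75 × 1773 = 1330 kN.

1330 kN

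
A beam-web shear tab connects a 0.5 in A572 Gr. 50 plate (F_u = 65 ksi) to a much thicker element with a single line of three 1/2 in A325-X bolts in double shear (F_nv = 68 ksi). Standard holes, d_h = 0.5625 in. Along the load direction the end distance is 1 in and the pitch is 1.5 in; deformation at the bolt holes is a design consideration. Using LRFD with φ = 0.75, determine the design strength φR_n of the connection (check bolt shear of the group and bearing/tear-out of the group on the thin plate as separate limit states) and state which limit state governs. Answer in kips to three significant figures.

60.1 kips (bolt shear governs)

Bolt shear: A_b = π·0.5²/4 = 0.1963 in²; R_n = 68 × 0.1963 × 3 × 2 = 80.11 kips → 0.75 × 80.11 = 60.1 kips.
Bearing (1.2 l_c t F_u ≤ 2.4 d t F_u): upper limit = 2.4·0.5·0.5·65 = 39 kips.
  Edge l_c = 1 − 0.5625/2 = 0.7188 → r_n = 28.03 kips; interior l_c = 1.5 − 0.5625 = 0.9375 → r_n = 36.56 kips.
  R_n,bearing = 1·28.03 + 2·36.56 = 101.2 kips → 0.75 × 101.2 = 75.9 kips.
Bolt shear governs: 60.1 kips.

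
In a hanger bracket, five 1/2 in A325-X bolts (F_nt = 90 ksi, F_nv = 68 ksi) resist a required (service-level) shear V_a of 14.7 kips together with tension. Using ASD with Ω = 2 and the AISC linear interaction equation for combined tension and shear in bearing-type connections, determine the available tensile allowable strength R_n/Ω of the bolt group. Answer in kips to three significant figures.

A_b = π·0.5²/4 = 0.1963 in²; f_rv = 14.7 / (5 × 0.1963) = 14.97 ksi.
F'_nt = 1.3 F_nt − (Ω F_nt / F_nv) f_rv = 1.3·90 − (2·90/68)·14.97 = 77.36 ksi, capped at F_nt → F'_nt = 77.36 ksi.
R_n = F'_nt · A_b · n = 77.36 × 0.1963 × 5 = 75.95 kips.
Allowable strength R_n/Ω = 75.95 / 2 = 38 kips.

38 kips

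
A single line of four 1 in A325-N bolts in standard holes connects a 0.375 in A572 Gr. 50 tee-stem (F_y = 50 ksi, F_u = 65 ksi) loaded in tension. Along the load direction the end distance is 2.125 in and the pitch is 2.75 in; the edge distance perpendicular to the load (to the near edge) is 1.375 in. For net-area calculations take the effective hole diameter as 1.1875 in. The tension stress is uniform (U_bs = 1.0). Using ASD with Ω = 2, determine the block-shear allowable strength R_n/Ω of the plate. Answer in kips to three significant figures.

Shear plane L_v = 2.125 + 3·2.75 = 10.38 in; A_gv = 10.38 × 0.375 = 3.891 in².
A_nv = (10.38 − 3.5·1.1875) × 0.375 = 2.332 in².
A_nt = (1.375 − 0.5·1.1875) × 0.375 = 0.293 in².
0.6 F_u A_nv = 90.95 kips; 0.6 F_y A_gv = 116.7 kips → shear rupture governs the shear term.
R_n = 90.95 + 1.0 × 65 × 0.293 = 110 kips.
Allowable strength R_n/Ω = 110 / 2 = 55 kips.

55 kips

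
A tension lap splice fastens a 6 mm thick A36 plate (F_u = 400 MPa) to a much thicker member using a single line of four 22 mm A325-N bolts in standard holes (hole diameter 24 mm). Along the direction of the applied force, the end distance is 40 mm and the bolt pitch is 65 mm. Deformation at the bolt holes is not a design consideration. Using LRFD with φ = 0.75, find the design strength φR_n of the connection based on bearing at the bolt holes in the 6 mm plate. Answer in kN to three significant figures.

408 kN

Per bolt r_n = 1.5 l_c t F_u ≤ 3.0 d t F_u; upper limit = 3.0 × 22 × 6 × 400 / 1000 = 158.4 kN.
Edge bolt: l_c = 40 − 24/2 = 28 mm → 1.5 × 28 × 6 × 400 / 1000 = 100.8 → r_n = 100.8 kN.
Interior bolts: l_c = 65 − 24 = 41 mm → 1.5 × 41 × 6 × 400 / 1000 = 147.6 → r_n = 147.6 kN.
R_n = 1 × 100.8 + 3 × 147.6 = 543.6 kN.
Design strength φR_n = 0.75 × 543.6 = 408 kN.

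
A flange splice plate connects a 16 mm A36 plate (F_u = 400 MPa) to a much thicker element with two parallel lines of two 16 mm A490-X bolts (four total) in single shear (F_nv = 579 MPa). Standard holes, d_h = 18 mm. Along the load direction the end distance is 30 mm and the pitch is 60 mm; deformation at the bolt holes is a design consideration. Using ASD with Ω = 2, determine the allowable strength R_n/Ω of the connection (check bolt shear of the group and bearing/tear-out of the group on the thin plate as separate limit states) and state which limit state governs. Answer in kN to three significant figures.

Bolt shear: A_b = π·16²/4 = 201.1 mm²; R_n = 579 × 201.1 × 4 × 1 / 1000 = 465.7 kN → 465.7 / 2 = 233 kN.
Bearing (1.2 l_c t F_u ≤ 2.4 d t F_u): upper limit = 2.4·16·16·400 / 1000 = 245.8 kN.
  Edge l_c = 30 − 18/2 = 21 → r_n = 161.3 kN; interior l_c = 60 − 18 = 42 → r_n = 245.8 kN.
  R_n,bearing = 2·161.3 + 2·245.8 = 814.1 kN → 814.1 / 2 = 407 kN.
Bolt shear governs: 233 kN.

233 kN (bolt shear governs)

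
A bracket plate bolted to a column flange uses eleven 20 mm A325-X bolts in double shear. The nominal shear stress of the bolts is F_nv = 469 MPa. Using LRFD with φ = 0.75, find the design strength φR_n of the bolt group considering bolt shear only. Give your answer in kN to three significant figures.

A_b = π × 20² / 4 = 314.2 mm².
R_n = F_nv · A_b · n · n_s = 469 × 314.2 × 11 × 2 / 1000 = 3241 kN.
Design strength φR_n = 0.75 × 3241 = 2430 kN.

2430 kN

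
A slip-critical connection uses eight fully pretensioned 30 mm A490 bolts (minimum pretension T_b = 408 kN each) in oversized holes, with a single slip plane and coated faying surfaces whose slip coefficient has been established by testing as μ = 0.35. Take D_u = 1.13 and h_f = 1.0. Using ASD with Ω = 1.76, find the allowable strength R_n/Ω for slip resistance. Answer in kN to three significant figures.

R_n = μ · D_u · h_f · T_b · n_s · n_b = 0.35 × 1.13 × 1.0 × 408 × 1 × 8 = 1291 kN.
Allowable strength R_n/Ω = 1291 / 1.76 = 733 kN.

733 kN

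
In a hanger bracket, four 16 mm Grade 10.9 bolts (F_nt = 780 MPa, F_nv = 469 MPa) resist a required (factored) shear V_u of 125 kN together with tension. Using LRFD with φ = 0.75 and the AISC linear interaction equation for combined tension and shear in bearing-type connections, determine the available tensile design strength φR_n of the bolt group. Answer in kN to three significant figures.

A_b = π·16²/4 = 201.1 mm²; f_rv = 125 × 1000 / (4 × 201.1) = 155.4 MPa.
F'_nt = 1.3 F_nt − (F_nt / φF_nv) f_rv = 1.3·780 − (780/(0.75·469))·155.4 = 669.3 MPa, capped at F_nt → F'_nt = 669.3 MPa.
R_n = F'_nt · A_b · n = 669.3 × 201.1 × 4 / 1000 = 538.3 kN.
Design strength φR_n = 0.75 × 538.3 = 404 kN.

404 kN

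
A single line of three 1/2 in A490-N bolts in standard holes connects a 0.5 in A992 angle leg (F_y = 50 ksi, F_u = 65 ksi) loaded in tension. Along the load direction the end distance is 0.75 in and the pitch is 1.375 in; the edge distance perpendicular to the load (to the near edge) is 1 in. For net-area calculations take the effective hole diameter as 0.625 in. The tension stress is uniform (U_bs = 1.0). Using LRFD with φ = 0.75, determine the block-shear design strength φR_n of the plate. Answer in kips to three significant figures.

45.1 kips

Shear plane L_v = 0.75 + 2·1.375 = 3.5 in; A_gv = 3.5 × 0.5 = 1.75 in².
A_nv = (3.5 − 2.5·0.625) × 0.5 = 0.9688 in².
A_nt = (1 − 0.5·0.625) × 0.5 = 0.3438 in².
0.6 F_u A_nv = 37.78 kips; 0.6 F_y A_gv = 52.5 kips → shear rupture governs the shear term.
R_n = 37.78 + 1.0 × 65 × 0.3438 = 60.12 kips.
Design strength φR_n = 0.75 × 60.12 = 45.1 kips.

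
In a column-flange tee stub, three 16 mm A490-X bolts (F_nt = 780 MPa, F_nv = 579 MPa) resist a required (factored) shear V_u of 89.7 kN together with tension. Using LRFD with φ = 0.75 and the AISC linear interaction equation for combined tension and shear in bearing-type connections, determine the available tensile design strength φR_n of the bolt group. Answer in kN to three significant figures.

338 kN

A_b = π·16²/4 = 201.1 mm²; f_rv = 89.7 × 1000 / (3 × 201.1) = 148.7 MPa.
F'_nt = 1.3 F_nt − (F_nt / φF_nv) f_rv = 1.3·780 − (780/(0.75·579))·148.7 = 746.9 MPa, capped at F_nt → F'_nt = 746.9 MPa.
R_n = F'_nt · A_b · n = 746.9 × 201.1 × 3 / 1000 = 450.5 kN.
Design strength φR_n = 0.75 × 450.5 = 338 kN.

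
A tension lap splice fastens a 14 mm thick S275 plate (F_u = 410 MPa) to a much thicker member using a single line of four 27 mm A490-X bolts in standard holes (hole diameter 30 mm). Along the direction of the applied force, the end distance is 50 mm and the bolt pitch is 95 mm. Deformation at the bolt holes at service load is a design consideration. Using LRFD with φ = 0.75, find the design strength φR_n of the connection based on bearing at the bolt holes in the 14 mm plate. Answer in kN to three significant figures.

Per bolt r_n = 1.2 l_c t F_u ≤ 2.4 d t F_u; upper limit = 2.4 × 27 × 14 × 410 / 1000 = 372 kN.
Edge bolt: l_c = 50 − 30/2 = 35 mm → 1.2 × 35 × 14 × 410 / 1000 = 241.1 → r_n = 241.1 kN.
Interior bolts: l_c = 95 − 30 = 65 mm → 1.2 × 65 × 14 × 410 / 1000 = 447.7 → r_n = 372 kN.
R_n = 1 × 241.1 + 3 × 372 = 1357 kN.
Design strength φR_n = 0.75 × 1357 = 1020 kN.

1020 kN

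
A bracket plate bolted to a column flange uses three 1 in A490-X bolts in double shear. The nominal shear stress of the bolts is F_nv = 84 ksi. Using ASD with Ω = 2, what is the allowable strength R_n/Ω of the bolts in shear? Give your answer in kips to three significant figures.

198 kips

A_b = π × 1² / 4 = 0.7854 in².
R_n = F_nv · A_b · n · n_s = 84 × 0.7854 × 3 × 2 = 395.8 kips.
Allowable strength R_n/Ω = 395.8 / 2 = 198 kips.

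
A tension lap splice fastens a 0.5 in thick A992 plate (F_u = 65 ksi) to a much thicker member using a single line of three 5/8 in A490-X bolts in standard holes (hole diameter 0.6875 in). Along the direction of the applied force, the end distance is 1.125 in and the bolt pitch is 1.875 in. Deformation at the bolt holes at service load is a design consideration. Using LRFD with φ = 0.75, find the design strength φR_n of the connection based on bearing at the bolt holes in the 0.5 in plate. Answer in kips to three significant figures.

Per bolt r_n = 1.2 l_c t F_u ≤ 2.4 d t F_u; upper limit = 2.4 × 0.625 × 0.5 × 65 = 48.75 kips.
Edge bolt: l_c = 1.125 − 0.6875/2 = 0.7812 in → 1.2 × 0.7812 × 0.5 × 65 = 30.47 → r_n = 30.47 kips.
Interior bolts: l_c = 1.875 − 0.6875 = 1.188 in → 1.2 × 1.188 × 0.5 × 65 = 46.31 → r_n = 46.31 kips.
R_n = 1 × 30.47 + 2 × 46.31 = 123.1 kips.
Design strength φR_n = 0.75 × 123.1 = 92.3 kips.

92.3 kips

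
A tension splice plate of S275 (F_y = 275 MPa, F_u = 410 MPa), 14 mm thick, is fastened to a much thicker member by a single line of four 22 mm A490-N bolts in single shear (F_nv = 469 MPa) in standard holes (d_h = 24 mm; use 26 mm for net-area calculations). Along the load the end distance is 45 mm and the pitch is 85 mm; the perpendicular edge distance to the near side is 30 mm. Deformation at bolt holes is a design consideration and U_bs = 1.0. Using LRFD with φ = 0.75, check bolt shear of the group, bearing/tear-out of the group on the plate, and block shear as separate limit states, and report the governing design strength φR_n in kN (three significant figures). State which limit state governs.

Bolt shear: A_b = π·22²/4 = 380.1 mm²; R_n = 469 × 380.1 × 4 × 1 / 1000 = 713.1 kN → 0.75 × 713.1 = 535 kN.
Bearing: edge l_c = 33, r_n = 227.3 kN; interior l_c = 61, r_n = 303.1 kN; R_n = 227.3 + 3·303.1 = 1137 kN → 852 kN.
Block shear: A_gv = 4200, A_nv = 2926, A_nt = 238 mm²; R_n = min(0.6F_uA_nv, 0.6F_yA_gv) + U_bs·F_u·A_nt = 790.6 kN → 593 kN.
Bolt shear governs: 535 kN.

535 kN (bolt shear governs)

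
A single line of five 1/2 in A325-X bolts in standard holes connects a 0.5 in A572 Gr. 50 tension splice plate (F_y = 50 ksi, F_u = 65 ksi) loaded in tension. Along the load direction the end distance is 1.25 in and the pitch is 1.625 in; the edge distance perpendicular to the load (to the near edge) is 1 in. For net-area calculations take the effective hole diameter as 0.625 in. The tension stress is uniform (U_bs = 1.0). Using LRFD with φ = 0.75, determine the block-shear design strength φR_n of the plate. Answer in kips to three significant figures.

Shear plane L_v = 1.25 + 4·1.625 = 7.75 in; A_gv = 7.75 × 0.5 = 3.875 in².
A_nv = (7.75 − 4.5·0.625) × 0.5 = 2.469 in².
A_nt = (1 − 0.5·0.625) × 0.5 = 0.3438 in².
0.6 F_u A_nv = 96.28 kips; 0.6 F_y A_gv = 116.2 kips → shear rupture governs the shear term.
R_n = 96.28 + 1.0 × 65 × 0.3438 = 118.6 kips.
Design strength φR_n = 0.75 × 118.6 = 89 kips.

89 kips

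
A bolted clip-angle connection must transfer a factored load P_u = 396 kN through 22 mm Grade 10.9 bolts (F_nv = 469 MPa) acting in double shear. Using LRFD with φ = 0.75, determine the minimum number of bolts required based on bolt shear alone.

2 bolts

A_b = π·22²/4 = 380.1 mm².
Per-bolt design strength φR_n = 0.75 × 469 × 380.1 × 2 / 1000 = 267.4 kN.
n ≥ 396 / 267.4 = 1.481 → use 2 bolts.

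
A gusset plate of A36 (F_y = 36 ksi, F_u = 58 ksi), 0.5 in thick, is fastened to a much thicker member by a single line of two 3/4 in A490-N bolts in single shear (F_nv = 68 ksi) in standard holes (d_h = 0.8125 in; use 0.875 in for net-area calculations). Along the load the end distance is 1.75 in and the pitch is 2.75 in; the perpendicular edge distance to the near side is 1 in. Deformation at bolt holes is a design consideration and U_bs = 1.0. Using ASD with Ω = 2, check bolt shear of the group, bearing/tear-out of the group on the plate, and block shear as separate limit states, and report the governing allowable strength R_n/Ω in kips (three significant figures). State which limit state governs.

30 kips (bolt shear governs)

Bolt shear: A_b = π·0.75²/4 = 0.4418 in²; R_n = 68 × 0.4418 × 2 × 1 = 60.08 kips → 60.08 / 2 = 30 kips.
Bearing: edge l_c = 1.344, r_n = 46.76 kips; interior l_c = 1.938, r_n = 52.2 kips; R_n = 46.76 + 1·52.2 = 98.96 kips → 49.5 kips.
Block shear: A_gv = 2.25, A_nv = 1.594, A_nt = 0.2812 in²; R_n = min(0.6F_uA_nv, 0.6F_yA_gv) + U_bs·F_u·A_nt = 64.91 kips → 32.5 kips.
Bolt shear governs: 30 kips.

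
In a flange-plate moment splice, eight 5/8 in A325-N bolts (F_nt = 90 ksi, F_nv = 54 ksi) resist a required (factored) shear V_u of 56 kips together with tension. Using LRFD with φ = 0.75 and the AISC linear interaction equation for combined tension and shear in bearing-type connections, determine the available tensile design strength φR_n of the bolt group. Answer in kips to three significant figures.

122 kips

A_b = π·0.625²/4 = 0.3068 in²; f_rv = 56 / (8 × 0.3068) = 22.82 ksi.
F'_nt = 1.3 F_nt − (F_nt / φF_nv) f_rv = 1.3·90 − (90/(0.75·54))·22.82 = 66.3 ksi, capped at F_nt → F'_nt = 66.3 ksi.
R_n = F'_nt · A_b · n = 66.3 × 0.3068 × 8 = 162.7 kips.
Design strength φR_n = 0.75 × 162.7 = 122 kips.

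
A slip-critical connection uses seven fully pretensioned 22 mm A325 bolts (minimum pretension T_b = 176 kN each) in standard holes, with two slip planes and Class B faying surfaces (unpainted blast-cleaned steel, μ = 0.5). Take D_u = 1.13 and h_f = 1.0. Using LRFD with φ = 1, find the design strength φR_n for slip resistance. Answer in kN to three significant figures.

R_n = μ · D_u · h_f · T_b · n_s · n_b = 0.5 × 1.13 × 1.0 × 176 × 2 × 7 = 1392 kN.
Design strength φR_n = 1 × 1392 = 1390 kN.

1390 kN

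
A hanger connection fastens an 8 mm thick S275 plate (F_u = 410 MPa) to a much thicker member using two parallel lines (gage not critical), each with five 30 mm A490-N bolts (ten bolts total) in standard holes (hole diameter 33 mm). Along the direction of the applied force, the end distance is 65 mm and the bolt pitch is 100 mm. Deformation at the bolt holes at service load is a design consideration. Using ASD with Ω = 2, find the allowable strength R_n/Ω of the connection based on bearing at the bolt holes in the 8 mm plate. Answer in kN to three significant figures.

1140 kN

Per bolt r_n = 1.2 l_c t F_u ≤ 2.4 d t F_u; upper limit = 2.4 × 30 × 8 × 410 / 1000 = 236.2 kN.
Edge bolt: l_c = 65 − 33/2 = 48.5 mm → 1.2 × 48.5 × 8 × 410 / 1000 = 190.9 → r_n = 190.9 kN.
Interior bolts: l_c = 100 − 33 = 67 mm → 1.2 × 67 × 8 × 410 / 1000 = 263.7 → r_n = 236.2 kN.
R_n = 2 × 190.9 + 8 × 236.2 = 2271 kN.
Allowable strength R_n/Ω = 2271 / 2 = 1140 kN.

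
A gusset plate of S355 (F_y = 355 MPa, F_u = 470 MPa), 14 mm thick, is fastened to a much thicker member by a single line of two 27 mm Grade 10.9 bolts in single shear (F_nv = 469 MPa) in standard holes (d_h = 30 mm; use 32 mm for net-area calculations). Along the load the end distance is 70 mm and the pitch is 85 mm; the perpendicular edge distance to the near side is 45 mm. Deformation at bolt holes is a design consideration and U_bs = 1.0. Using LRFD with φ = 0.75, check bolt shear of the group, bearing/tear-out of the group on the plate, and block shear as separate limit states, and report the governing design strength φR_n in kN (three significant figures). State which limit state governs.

Bolt shear: A_b = π·27²/4 = 572.6 mm²; R_n = 469 × 572.6 × 2 × 1 / 1000 = 537.1 kN → 0.75 × 537.1 = 403 kN.
Bearing: edge l_c = 55, r_n = 426.4 kN; interior l_c = 55, r_n = 426.4 kN; R_n = 426.4 + 1·426.4 = 852.8 kN → 640 kN.
Block shear: A_gv = 2170, A_nv = 1498, A_nt = 406 mm²; R_n = min(0.6F_uA_nv, 0.6F_yA_gv) + U_bs·F_u·A_nt = 613.3 kN → 460 kN.
Bolt shear governs: 403 kN.

403 kN (bolt shear governs)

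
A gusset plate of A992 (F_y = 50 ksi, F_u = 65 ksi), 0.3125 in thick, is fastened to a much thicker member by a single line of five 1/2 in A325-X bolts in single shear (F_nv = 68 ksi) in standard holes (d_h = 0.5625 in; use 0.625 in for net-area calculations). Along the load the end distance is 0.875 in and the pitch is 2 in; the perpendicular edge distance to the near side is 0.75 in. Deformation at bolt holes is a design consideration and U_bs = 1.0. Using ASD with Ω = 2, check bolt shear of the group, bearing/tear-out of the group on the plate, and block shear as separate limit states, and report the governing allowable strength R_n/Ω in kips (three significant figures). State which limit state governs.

Bolt shear: A_b = π·0.5²/4 = 0.1963 in²; R_n = 68 × 0.1963 × 5 × 1 = 66.76 kips → 66.76 / 2 = 33.4 kips.
Bearing: edge l_c = 0.5938, r_n = 14.47 kips; interior l_c = 1.438, r_n = 24.38 kips; R_n = 14.47 + 4·24.38 = 112 kips → 56 kips.
Block shear: A_gv = 2.773, A_nv = 1.895, A_nt = 0.1367 in²; R_n = min(0.6F_uA_nv, 0.6F_yA_gv) + U_bs·F_u·A_nt = 82.77 kips → 41.4 kips.
Bolt shear governs: 33.4 kips.

33.4 kips (bolt shear governs)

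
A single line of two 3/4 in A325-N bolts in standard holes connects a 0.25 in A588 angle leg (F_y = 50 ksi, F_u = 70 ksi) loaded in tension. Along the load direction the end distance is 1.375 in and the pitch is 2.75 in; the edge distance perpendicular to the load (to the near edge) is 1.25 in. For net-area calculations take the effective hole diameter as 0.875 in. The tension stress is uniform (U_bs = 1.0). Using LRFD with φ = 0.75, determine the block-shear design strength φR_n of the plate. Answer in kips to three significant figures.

Shear plane L_v = 1.375 + 1·2.75 = 4.125 in; A_gv = 4.125 × 0.25 = 1.031 in².
A_nv = (4.125 − 1.5·0.875) × 0.25 = 0.7031 in².
A_nt = (1.25 − 0.5·0.875) × 0.25 = 0.2031 in².
0.6 F_u A_nv = 29.53 kips; 0.6 F_y A_gv = 30.94 kips → shear rupture governs the shear term.
R_n = 29.53 + 1.0 × 70 × 0.2031 = 43.75 kips.
Design strength φR_n = 0.75 × 43.75 = 32.8 kips.

32.8 kips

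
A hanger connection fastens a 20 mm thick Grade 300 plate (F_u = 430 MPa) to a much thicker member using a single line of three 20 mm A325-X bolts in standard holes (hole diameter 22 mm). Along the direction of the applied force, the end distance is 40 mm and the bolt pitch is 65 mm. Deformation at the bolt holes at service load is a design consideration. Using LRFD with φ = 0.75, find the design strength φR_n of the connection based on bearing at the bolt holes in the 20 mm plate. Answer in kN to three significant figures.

844 kN

Per bolt r_n = 1.2 l_c t F_u ≤ 2.4 d t F_u; upper limit = 2.4 × 20 × 20 × 430 / 1000 = 412.8 kN.
Edge bolt: l_c = 40 − 22/2 = 29 mm → 1.2 × 29 × 20 × 430 / 1000 = 299.3 → r_n = 299.3 kN.
Interior bolts: l_c = 65 − 22 = 43 mm → 1.2 × 43 × 20 × 430 / 1000 = 443.8 → r_n = 412.8 kN.
R_n = 1 × 299.3 + 2 × 412.8 = 1125 kN.
Design strength φR_n = 0.75 × 1125 = 844 kN.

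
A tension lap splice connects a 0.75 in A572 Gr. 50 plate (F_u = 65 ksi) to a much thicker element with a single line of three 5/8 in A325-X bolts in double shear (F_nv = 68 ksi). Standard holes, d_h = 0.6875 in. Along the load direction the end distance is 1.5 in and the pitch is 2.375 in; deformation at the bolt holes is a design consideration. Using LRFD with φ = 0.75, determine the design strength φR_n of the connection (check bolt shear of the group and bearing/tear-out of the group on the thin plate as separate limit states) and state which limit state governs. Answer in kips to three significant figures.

Bolt shear: A_b = π·0.625²/4 = 0.3068 in²; R_n = 68 × 0.3068 × 3 × 2 = 125.2 kips → 0.75 × 125.2 = 93.9 kips.
Bearing (1.2 l_c t F_u ≤ 2.4 d t F_u): upper limit = 2.4·0.625·0.75·65 = 73.12 kips.
  Edge l_c = 1.5 − 0.6875/2 = 1.156 → r_n = 67.64 kips; interior l_c = 2.375 − 0.6875 = 1.688 → r_n = 73.12 kips.
  R_n,bearing = 1·67.64 + 2·73.12 = 213.9 kips → 0.75 × 213.9 = 160 kips.
Bolt shear governs: 93.9 kips.

93.9 kips (bolt shear governs)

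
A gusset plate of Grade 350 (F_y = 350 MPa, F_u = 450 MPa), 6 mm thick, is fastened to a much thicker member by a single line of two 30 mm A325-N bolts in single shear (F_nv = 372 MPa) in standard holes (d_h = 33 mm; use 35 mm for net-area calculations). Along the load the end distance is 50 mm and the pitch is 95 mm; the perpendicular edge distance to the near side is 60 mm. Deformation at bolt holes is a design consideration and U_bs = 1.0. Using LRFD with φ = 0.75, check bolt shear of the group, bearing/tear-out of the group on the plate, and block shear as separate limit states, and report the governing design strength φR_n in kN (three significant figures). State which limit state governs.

198 kN (block shear governs)

Bolt shear: A_b = π·30²/4 = 706.9 mm²; R_n = 372 × 706.9 × 2 × 1 / 1000 = 525.9 kN → 0.75 × 525.9 = 394 kN.
Bearing: edge l_c = 33.5, r_n = 108.5 kN; interior l_c = 62, r_n = 194.4 kN; R_n = 108.5 + 1·194.4 = 302.9 kN → 227 kN.
Block shear: A_gv = 870, A_nv = 555, A_nt = 255 mm²; R_n = min(0.6F_uA_nv, 0.6F_yA_gv) + U_bs·F_u·A_nt = 264.6 kN → 198 kN.
Block shear governs: 198 kN.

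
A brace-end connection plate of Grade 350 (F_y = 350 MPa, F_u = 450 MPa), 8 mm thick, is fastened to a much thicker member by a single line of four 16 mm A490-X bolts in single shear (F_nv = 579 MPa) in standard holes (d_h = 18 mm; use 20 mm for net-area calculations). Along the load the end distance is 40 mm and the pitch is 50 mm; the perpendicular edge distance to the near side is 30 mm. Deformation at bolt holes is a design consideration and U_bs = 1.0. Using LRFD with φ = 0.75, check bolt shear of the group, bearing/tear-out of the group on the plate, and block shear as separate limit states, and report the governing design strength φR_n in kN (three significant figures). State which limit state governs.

248 kN (block shear governs)

Bolt shear: A_b = π·16²/4 = 201.1 mm²; R_n = 579 × 201.1 × 4 × 1 / 1000 = 465.7 kN → 0.75 × 465.7 = 349 kN.
Bearing: edge l_c = 31, r_n = 133.9 kN; interior l_c = 32, r_n = 138.2 kN; R_n = 133.9 + 3·138.2 = 548.6 kN → 411 kN.
Block shear: A_gv = 1520, A_nv = 960, A_nt = 160 mm²; R_n = min(0.6F_uA_nv, 0.6F_yA_gv) + U_bs·F_u·A_nt = 331.2 kN → 248 kN.
Block shear governs: 248 kN.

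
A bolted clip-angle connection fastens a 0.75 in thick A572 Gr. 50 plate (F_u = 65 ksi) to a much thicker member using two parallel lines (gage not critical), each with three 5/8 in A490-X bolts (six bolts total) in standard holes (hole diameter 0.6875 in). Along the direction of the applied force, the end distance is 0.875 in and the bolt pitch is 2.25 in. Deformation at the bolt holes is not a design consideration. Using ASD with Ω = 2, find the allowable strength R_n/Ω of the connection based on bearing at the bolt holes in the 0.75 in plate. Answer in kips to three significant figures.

Per bolt r_n = 1.5 l_c t F_u ≤ 3.0 d t F_u; upper limit = 3.0 × 0.625 × 0.75 × 65 = 91.41 kips.
Edge bolt: l_c = 0.875 − 0.6875/2 = 0.5312 in → 1.5 × 0.5312 × 0.75 × 65 = 38.85 → r_n = 38.85 kips.
Interior bolts: l_c = 2.25 − 0.6875 = 1.562 in → 1.5 × 1.562 × 0.75 × 65 = 114.3 → r_n = 91.41 kips.
R_n = 2 × 38.85 + 4 × 91.41 = 443.3 kips.
Allowable strength R_n/Ω = 443.3 / 2 = 222 kips.

222 kips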